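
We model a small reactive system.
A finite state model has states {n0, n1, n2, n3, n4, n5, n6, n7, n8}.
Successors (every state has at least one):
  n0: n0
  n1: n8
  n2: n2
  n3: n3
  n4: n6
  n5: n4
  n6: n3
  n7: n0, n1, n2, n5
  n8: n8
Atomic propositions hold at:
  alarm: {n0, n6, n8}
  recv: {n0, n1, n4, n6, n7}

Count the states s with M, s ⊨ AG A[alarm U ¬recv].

Sat(¬recv) = {n2, n3, n5, n8}
A[alarm U ¬recv]: least fixpoint, start Z0 = Sat(¬recv) = {n2, n3, n5, n8}, add states in Sat(alarm) with every successor in Z. Z1 = {n2, n3, n5, n6, n8}; fixed.
Sat(A[alarm U ¬recv]) = {n2, n3, n5, n6, n8}
AG A[alarm U ¬recv]: greatest fixpoint, start Z0 = {n2, n3, n5, n6, n8}, keep only states in Sat with every successor in Z. Z1 = {n2, n3, n6, n8}; fixed.
Sat(AG A[alarm U ¬recv]) = {n2, n3, n6, n8}
|Sat(AG A[alarm U ¬recv])| = |{n2, n3, n6, n8}| = 4.

4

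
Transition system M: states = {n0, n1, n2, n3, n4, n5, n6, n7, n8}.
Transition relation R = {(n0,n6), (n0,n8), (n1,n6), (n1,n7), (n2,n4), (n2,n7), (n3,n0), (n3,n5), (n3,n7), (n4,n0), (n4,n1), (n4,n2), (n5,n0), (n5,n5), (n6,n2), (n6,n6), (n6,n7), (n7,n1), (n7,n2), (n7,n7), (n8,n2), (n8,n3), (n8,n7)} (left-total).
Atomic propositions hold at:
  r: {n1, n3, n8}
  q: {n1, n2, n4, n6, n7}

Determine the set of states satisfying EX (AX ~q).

{n3, n5}

Sat(~q) = {n0, n3, n5, n8}
Sat(AX ~q) = {s : every successor in {n0, n3, n5, n8}} = {n5}
Sat(EX (AX ~q)) = {s : some successor in {n5}} = {n3, n5}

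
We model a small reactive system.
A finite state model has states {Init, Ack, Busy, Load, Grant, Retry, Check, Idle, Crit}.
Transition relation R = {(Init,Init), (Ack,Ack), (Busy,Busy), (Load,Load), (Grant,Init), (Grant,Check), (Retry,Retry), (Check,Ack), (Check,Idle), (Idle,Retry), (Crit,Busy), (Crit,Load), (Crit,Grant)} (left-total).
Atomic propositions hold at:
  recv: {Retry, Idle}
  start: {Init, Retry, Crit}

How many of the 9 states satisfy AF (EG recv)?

2

EG recv: greatest fixpoint, start Z0 = {Retry, Idle}, keep only states in Sat with some successor in Z. Already a fixed point.
Sat(EG recv) = {Retry, Idle}
AF (EG recv): least fixpoint, start Z0 = {Retry, Idle}, add states with every successor in Z. Already a fixed point.
Sat(AF (EG recv)) = {Retry, Idle}
|Sat(AF (EG recv))| = |{Retry, Idle}| = 2.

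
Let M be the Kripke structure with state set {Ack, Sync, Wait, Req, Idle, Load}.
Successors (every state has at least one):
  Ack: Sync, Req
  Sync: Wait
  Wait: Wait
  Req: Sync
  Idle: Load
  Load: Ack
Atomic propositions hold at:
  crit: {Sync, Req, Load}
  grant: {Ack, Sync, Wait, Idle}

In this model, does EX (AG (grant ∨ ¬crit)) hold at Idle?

No

Sat(¬crit) = {Ack, Wait, Idle}
Sat(grant ∨ ¬crit) = {Ack, Sync, Wait, Idle}
AG (grant ∨ ¬crit): greatest fixpoint, start Z0 = {Ack, Sync, Wait, Idle}, keep only states in Sat with every successor in Z. Z1 = {Sync, Wait}; fixed.
Sat(AG (grant ∨ ¬crit)) = {Sync, Wait}
Sat(EX (AG (grant ∨ ¬crit))) = {s : some successor in {Sync, Wait}} = {Ack, Sync, Wait, Req}
Idle ∉ Sat(EX (AG (grant ∨ ¬crit))) = {Ack, Sync, Wait, Req}, so the formula does not hold at Idle.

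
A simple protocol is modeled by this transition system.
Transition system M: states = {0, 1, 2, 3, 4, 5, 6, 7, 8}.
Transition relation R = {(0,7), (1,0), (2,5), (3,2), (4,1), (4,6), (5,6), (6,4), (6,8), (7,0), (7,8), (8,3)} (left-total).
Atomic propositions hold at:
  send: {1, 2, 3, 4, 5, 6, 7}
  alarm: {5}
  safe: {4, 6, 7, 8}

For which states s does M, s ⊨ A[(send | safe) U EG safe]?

{2, 3, 4, 5, 6, 8}

Sat(send | safe) = {1, 2, 3, 4, 5, 6, 7, 8}
EG safe: greatest fixpoint, start Z0 = {4, 6, 7, 8}, keep only states in Sat with some successor in Z. Z1 = {4, 6, 7}; Z2 = {4, 6}; fixed.
Sat(EG safe) = {4, 6}
A[(send | safe) U EG safe]: least fixpoint, start Z0 = Sat(EG safe) = {4, 6}, add states in Sat(send | safe) with every successor in Z. Z1 = {4, 5, 6}; Z2 = {2, 4, 5, 6}; Z3 = {2, 3, 4, 5, 6}; Z4 = {2, 3, 4, 5, 6, 8}; fixed.
Sat(A[(send | safe) U EG safe]) = {2, 3, 4, 5, 6, 8}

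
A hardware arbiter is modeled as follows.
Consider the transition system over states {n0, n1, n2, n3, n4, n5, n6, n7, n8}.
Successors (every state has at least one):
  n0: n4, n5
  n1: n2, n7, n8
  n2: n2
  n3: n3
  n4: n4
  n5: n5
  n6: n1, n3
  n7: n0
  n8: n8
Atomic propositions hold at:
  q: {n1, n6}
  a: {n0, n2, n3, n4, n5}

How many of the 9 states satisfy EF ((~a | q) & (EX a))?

3

Sat(~a) = {n1, n6, n7, n8}
Sat(~a | q) = {n1, n6, n7, n8}
Sat(EX a) = {s : some successor in {n0, n2, n3, n4, n5}} = {n0, n1, n2, n3, n4, n5, n6, n7}
Sat((~a | q) & (EX a)) = {n1, n6, n7}
EF ((~a | q) & (EX a)): least fixpoint, start Z0 = {n1, n6, n7}, add states with some successor in Z. Already a fixed point.
Sat(EF ((~a | q) & (EX a))) = {n1, n6, n7}
|Sat(EF ((~a | q) & (EX a)))| = |{n1, n6, n7}| = 3.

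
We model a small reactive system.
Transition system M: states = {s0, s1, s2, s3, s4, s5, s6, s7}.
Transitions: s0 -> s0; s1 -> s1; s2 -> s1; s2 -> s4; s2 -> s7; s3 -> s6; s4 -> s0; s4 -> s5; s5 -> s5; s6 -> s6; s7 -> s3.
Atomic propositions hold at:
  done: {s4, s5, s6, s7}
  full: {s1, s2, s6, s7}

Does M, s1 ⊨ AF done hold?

No

AF done: least fixpoint, start Z0 = {s4, s5, s6, s7}, add states with every successor in Z. Z1 = {s3, s4, s5, s6, s7}; fixed.
Sat(AF done) = {s3, s4, s5, s6, s7}
s1 ∉ Sat(AF done) = {s3, s4, s5, s6, s7}, so the formula does not hold at s1.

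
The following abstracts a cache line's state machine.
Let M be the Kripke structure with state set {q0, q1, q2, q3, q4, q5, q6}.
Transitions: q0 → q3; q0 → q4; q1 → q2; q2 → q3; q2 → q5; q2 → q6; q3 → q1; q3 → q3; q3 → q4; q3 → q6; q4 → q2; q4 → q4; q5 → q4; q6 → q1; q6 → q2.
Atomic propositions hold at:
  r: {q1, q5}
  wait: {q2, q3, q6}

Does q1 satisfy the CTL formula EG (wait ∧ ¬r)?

No

Sat(¬r) = {q0, q2, q3, q4, q6}
Sat(wait ∧ ¬r) = {q2, q3, q6}
EG (wait ∧ ¬r): greatest fixpoint, start Z0 = {q2, q3, q6}, keep only states in Sat with some successor in Z. Already a fixed point.
Sat(EG (wait ∧ ¬r)) = {q2, q3, q6}
q1 ∉ Sat(EG (wait ∧ ¬r)) = {q2, q3, q6}, so the formula does not hold at q1.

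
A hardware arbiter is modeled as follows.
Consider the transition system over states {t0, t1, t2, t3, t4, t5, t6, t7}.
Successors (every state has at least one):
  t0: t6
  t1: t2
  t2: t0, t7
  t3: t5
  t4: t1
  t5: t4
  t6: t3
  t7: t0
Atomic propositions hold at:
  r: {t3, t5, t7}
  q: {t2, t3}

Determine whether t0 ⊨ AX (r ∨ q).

Sat(r ∨ q) = {t2, t3, t5, t7}
Sat(AX (r ∨ q)) = {s : every successor in {t2, t3, t5, t7}} = {t1, t3, t6}
t0 ∉ Sat(AX (r ∨ q)) = {t1, t3, t6}, so the formula does not hold at t0.

No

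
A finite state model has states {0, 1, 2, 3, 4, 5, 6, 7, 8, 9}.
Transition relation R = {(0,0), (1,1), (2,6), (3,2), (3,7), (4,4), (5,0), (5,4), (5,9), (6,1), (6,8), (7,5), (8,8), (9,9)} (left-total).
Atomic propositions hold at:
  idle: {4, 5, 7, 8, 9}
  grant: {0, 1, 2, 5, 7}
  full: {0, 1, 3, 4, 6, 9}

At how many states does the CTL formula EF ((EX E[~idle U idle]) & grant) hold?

4

Sat(~idle) = {0, 1, 2, 3, 6}
E[~idle U idle]: least fixpoint, start Z0 = Sat(idle) = {4, 5, 7, 8, 9}, add states in Sat(~idle) with some successor in Z. Z1 = {3, 4, 5, 6, 7, 8, 9}; Z2 = {2, 3, 4, 5, 6, 7, 8, 9}; fixed.
Sat(E[~idle U idle]) = {2, 3, 4, 5, 6, 7, 8, 9}
Sat(EX E[~idle U idle]) = {s : some successor in {2, 3, 4, 5, 6, 7, 8, 9}} = {2, 3, 4, 5, 6, 7, 8, 9}
Sat((EX E[~idle U idle]) & grant) = {2, 5, 7}
EF ((EX E[~idle U idle]) & grant): least fixpoint, start Z0 = {2, 5, 7}, add states with some successor in Z. Z1 = {2, 3, 5, 7}; fixed.
Sat(EF ((EX E[~idle U idle]) & grant)) = {2, 3, 5, 7}
|Sat(EF ((EX E[~idle U idle]) & grant))| = |{2, 3, 5, 7}| = 4.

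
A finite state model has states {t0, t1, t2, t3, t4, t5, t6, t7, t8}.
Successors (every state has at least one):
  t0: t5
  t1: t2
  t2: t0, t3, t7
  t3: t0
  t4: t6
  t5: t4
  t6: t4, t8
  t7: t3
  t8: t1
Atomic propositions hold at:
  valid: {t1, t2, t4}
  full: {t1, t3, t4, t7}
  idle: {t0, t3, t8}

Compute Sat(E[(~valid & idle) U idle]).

Sat(~valid) = {t0, t3, t5, t6, t7, t8}
Sat(~valid & idle) = {t0, t3, t8}
E[(~valid & idle) U idle]: least fixpoint, start Z0 = Sat(idle) = {t0, t3, t8}, add states in Sat(~valid & idle) with some successor in Z. Already a fixed point.
Sat(E[(~valid & idle) U idle]) = {t0, t3, t8}

{t0, t3, t8}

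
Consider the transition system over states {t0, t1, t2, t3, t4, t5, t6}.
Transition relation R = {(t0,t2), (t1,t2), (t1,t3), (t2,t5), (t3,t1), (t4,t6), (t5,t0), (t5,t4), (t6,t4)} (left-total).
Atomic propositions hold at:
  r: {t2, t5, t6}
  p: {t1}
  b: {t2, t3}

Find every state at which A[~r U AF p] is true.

Sat(~r) = {t0, t1, t3, t4}
AF p: least fixpoint, start Z0 = {t1}, add states with every successor in Z. Z1 = {t1, t3}; fixed.
Sat(AF p) = {t1, t3}
A[~r U AF p]: least fixpoint, start Z0 = Sat(AF p) = {t1, t3}, add states in Sat(~r) with every successor in Z. Already a fixed point.
Sat(A[~r U AF p]) = {t1, t3}

{t1, t3}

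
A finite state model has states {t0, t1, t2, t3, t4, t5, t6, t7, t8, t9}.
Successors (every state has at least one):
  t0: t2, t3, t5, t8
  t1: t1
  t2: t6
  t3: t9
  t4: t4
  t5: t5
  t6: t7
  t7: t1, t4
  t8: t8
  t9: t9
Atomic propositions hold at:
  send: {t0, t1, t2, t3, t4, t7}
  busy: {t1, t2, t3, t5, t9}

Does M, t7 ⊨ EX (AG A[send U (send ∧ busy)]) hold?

Sat(send ∧ busy) = {t1, t2, t3}
A[send U (send ∧ busy)]: least fixpoint, start Z0 = Sat((send ∧ busy)) = {t1, t2, t3}, add states in Sat(send) with every successor in Z. Already a fixed point.
Sat(A[send U (send ∧ busy)]) = {t1, t2, t3}
AG A[send U (send ∧ busy)]: greatest fixpoint, start Z0 = {t1, t2, t3}, keep only states in Sat with every successor in Z. Z1 = {t1}; fixed.
Sat(AG A[send U (send ∧ busy)]) = {t1}
Sat(EX (AG A[send U (send ∧ busy)])) = {s : some successor in {t1}} = {t1, t7}
t7 ∈ Sat(EX (AG A[send U (send ∧ busy)])) = {t1, t7}, so the formula holds at t7.

Yes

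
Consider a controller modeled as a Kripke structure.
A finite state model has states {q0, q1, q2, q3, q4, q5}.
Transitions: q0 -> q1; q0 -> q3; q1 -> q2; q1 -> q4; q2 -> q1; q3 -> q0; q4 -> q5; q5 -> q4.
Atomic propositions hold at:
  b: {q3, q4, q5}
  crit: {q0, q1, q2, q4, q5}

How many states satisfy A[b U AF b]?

3

AF b: least fixpoint, start Z0 = {q3, q4, q5}, add states with every successor in Z. Already a fixed point.
Sat(AF b) = {q3, q4, q5}
A[b U AF b]: least fixpoint, start Z0 = Sat(AF b) = {q3, q4, q5}, add states in Sat(b) with every successor in Z. Already a fixed point.
Sat(A[b U AF b]) = {q3, q4, q5}
|Sat(A[b U AF b])| = |{q3, q4, q5}| = 3.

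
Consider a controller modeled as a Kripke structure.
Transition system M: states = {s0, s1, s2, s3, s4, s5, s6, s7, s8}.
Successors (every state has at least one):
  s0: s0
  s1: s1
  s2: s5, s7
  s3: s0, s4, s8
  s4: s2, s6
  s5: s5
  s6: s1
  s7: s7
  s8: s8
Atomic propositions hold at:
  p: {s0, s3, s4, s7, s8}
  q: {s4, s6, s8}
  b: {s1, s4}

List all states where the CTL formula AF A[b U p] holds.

A[b U p]: least fixpoint, start Z0 = Sat(p) = {s0, s3, s4, s7, s8}, add states in Sat(b) with every successor in Z. Already a fixed point.
Sat(A[b U p]) = {s0, s3, s4, s7, s8}
AF A[b U p]: least fixpoint, start Z0 = {s0, s3, s4, s7, s8}, add states with every successor in Z. Already a fixed point.
Sat(AF A[b U p]) = {s0, s3, s4, s7, s8}

{s0, s3, s4, s7, s8}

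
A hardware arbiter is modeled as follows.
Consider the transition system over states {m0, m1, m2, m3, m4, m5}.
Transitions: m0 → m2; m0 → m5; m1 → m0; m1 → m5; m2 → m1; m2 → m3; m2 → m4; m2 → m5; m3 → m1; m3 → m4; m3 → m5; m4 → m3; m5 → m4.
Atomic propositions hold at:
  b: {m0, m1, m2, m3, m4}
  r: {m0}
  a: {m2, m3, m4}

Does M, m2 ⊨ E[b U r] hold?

Yes

E[b U r]: least fixpoint, start Z0 = Sat(r) = {m0}, add states in Sat(b) with some successor in Z. Z1 = {m0, m1}; Z2 = {m0, m1, m2, m3}; Z3 = {m0, m1, m2, m3, m4}; fixed.
Sat(E[b U r]) = {m0, m1, m2, m3, m4}
m2 ∈ Sat(E[b U r]) = {m0, m1, m2, m3, m4}, so the formula holds at m2.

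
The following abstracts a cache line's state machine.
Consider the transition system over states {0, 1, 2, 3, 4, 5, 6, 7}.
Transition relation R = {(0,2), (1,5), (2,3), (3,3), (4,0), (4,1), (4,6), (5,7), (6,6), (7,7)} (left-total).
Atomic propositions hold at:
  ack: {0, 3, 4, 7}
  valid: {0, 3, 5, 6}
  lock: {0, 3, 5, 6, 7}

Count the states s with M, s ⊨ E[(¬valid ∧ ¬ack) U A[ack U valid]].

Sat(¬valid) = {1, 2, 4, 7}
Sat(¬ack) = {1, 2, 5, 6}
Sat(¬valid ∧ ¬ack) = {1, 2}
A[ack U valid]: least fixpoint, start Z0 = Sat(valid) = {0, 3, 5, 6}, add states in Sat(ack) with every successor in Z. Already a fixed point.
Sat(A[ack U valid]) = {0, 3, 5, 6}
E[(¬valid ∧ ¬ack) U A[ack U valid]]: least fixpoint, start Z0 = Sat(A[ack U valid]) = {0, 3, 5, 6}, add states in Sat(¬valid ∧ ¬ack) with some successor in Z. Z1 = {0, 1, 2, 3, 5, 6}; fixed.
Sat(E[(¬valid ∧ ¬ack) U A[ack U valid]]) = {0, 1, 2, 3, 5, 6}
|Sat(E[(¬valid ∧ ¬ack) U A[ack U valid]])| = |{0, 1, 2, 3, 5, 6}| = 6.

6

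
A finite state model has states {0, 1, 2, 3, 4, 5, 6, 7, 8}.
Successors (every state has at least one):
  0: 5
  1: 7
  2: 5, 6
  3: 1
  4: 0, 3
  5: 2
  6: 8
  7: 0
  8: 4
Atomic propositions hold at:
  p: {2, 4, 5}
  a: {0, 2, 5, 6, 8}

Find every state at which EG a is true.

EG a: greatest fixpoint, start Z0 = {0, 2, 5, 6, 8}, keep only states in Sat with some successor in Z. Z1 = {0, 2, 5, 6}; Z2 = {0, 2, 5}; fixed.
Sat(EG a) = {0, 2, 5}

{0, 2, 5}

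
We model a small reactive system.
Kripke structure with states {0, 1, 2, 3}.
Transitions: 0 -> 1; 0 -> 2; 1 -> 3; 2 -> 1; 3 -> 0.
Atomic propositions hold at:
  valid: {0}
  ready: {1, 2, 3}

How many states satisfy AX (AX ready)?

3

Sat(AX ready) = {s : every successor in {1, 2, 3}} = {0, 1, 2}
Sat(AX (AX ready)) = {s : every successor in {0, 1, 2}} = {0, 2, 3}
|Sat(AX (AX ready))| = |{0, 2, 3}| = 3.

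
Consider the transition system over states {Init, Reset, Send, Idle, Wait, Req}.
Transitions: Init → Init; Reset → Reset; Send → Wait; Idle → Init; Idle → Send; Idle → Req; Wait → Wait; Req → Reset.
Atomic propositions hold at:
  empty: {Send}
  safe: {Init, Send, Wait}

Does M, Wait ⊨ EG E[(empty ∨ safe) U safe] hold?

Sat(empty ∨ safe) = {Init, Send, Wait}
E[(empty ∨ safe) U safe]: least fixpoint, start Z0 = Sat(safe) = {Init, Send, Wait}, add states in Sat(empty ∨ safe) with some successor in Z. Already a fixed point.
Sat(E[(empty ∨ safe) U safe]) = {Init, Send, Wait}
EG E[(empty ∨ safe) U safe]: greatest fixpoint, start Z0 = {Init, Send, Wait}, keep only states in Sat with some successor in Z. Already a fixed point.
Sat(EG E[(empty ∨ safe) U safe]) = {Init, Send, Wait}
Wait ∈ Sat(EG E[(empty ∨ safe) U safe]) = {Init, Send, Wait}, so the formula holds at Wait.

Yes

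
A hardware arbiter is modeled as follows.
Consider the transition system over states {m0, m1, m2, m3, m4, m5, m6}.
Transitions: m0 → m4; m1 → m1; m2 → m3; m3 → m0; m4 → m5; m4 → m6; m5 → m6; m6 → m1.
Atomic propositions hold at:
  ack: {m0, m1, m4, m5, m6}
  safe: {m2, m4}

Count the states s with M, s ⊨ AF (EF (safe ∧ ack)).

Sat(safe ∧ ack) = {m4}
EF (safe ∧ ack): least fixpoint, start Z0 = {m4}, add states with some successor in Z. Z1 = {m0, m4}; Z2 = {m0, m3, m4}; Z3 = {m0, m2, m3, m4}; fixed.
Sat(EF (safe ∧ ack)) = {m0, m2, m3, m4}
AF (EF (safe ∧ ack)): least fixpoint, start Z0 = {m0, m2, m3, m4}, add states with every successor in Z. Already a fixed point.
Sat(AF (EF (safe ∧ ack))) = {m0, m2, m3, m4}
|Sat(AF (EF (safe ∧ ack)))| = |{m0, m2, m3, m4}| = 4.

4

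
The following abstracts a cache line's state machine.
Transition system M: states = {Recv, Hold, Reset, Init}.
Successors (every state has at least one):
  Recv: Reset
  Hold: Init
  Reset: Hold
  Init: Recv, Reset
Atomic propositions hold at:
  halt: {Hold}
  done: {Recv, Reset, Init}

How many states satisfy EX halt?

Sat(EX halt) = {s : some successor in {Hold}} = {Reset}
|Sat(EX halt)| = |{Reset}| = 1.

1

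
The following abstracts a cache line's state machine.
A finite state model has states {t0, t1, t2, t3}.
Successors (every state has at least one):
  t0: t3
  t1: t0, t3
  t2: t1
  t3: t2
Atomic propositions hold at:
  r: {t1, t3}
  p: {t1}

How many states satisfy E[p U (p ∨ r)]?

2

Sat(p ∨ r) = {t1, t3}
E[p U (p ∨ r)]: least fixpoint, start Z0 = Sat((p ∨ r)) = {t1, t3}, add states in Sat(p) with some successor in Z. Already a fixed point.
Sat(E[p U (p ∨ r)]) = {t1, t3}
|Sat(E[p U (p ∨ r)])| = |{t1, t3}| = 2.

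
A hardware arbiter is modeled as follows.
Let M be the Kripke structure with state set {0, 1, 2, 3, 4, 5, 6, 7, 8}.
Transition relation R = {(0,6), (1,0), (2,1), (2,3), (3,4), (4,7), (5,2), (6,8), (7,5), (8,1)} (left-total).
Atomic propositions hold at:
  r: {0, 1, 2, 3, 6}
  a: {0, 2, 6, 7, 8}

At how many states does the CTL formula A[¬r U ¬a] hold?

Sat(¬r) = {4, 5, 7, 8}
Sat(¬a) = {1, 3, 4, 5}
A[¬r U ¬a]: least fixpoint, start Z0 = Sat(¬a) = {1, 3, 4, 5}, add states in Sat(¬r) with every successor in Z. Z1 = {1, 3, 4, 5, 7, 8}; fixed.
Sat(A[¬r U ¬a]) = {1, 3, 4, 5, 7, 8}
|Sat(A[¬r U ¬a])| = |{1, 3, 4, 5, 7, 8}| = 6.

6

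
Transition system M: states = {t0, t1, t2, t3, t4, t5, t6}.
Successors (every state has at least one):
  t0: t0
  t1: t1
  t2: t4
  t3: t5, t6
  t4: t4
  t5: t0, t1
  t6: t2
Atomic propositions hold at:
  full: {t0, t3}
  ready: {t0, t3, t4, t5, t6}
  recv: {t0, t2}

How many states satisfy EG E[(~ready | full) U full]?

1

Sat(~ready) = {t1, t2}
Sat(~ready | full) = {t0, t1, t2, t3}
E[(~ready | full) U full]: least fixpoint, start Z0 = Sat(full) = {t0, t3}, add states in Sat(~ready | full) with some successor in Z. Already a fixed point.
Sat(E[(~ready | full) U full]) = {t0, t3}
EG E[(~ready | full) U full]: greatest fixpoint, start Z0 = {t0, t3}, keep only states in Sat with some successor in Z. Z1 = {t0}; fixed.
Sat(EG E[(~ready | full) U full]) = {t0}
|Sat(EG E[(~ready | full) U full])| = |{t0}| = 1.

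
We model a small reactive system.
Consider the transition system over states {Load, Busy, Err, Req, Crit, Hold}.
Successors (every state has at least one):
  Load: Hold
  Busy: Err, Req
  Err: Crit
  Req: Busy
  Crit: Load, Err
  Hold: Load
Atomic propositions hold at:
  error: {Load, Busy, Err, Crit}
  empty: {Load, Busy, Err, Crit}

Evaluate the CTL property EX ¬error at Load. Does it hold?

Yes

Sat(¬error) = {Req, Hold}
Sat(EX ¬error) = {s : some successor in {Req, Hold}} = {Load, Busy}
Load ∈ Sat(EX ¬error) = {Load, Busy}, so the formula holds at Load.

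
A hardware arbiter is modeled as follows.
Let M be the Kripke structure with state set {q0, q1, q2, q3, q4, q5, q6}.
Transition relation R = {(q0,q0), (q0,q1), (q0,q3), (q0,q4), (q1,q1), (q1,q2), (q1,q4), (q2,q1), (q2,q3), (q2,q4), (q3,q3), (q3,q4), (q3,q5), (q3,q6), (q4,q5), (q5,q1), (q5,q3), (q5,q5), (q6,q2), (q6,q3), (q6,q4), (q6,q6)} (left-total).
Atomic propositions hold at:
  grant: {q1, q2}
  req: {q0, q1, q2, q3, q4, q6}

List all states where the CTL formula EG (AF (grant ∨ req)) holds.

{q0, q1, q2, q3, q6}

Sat(grant ∨ req) = {q0, q1, q2, q3, q4, q6}
AF (grant ∨ req): least fixpoint, start Z0 = {q0, q1, q2, q3, q4, q6}, add states with every successor in Z. Already a fixed point.
Sat(AF (grant ∨ req)) = {q0, q1, q2, q3, q4, q6}
EG (AF (grant ∨ req)): greatest fixpoint, start Z0 = {q0, q1, q2, q3, q4, q6}, keep only states in Sat with some successor in Z. Z1 = {q0, q1, q2, q3, q6}; fixed.
Sat(EG (AF (grant ∨ req))) = {q0, q1, q2, q3, q6}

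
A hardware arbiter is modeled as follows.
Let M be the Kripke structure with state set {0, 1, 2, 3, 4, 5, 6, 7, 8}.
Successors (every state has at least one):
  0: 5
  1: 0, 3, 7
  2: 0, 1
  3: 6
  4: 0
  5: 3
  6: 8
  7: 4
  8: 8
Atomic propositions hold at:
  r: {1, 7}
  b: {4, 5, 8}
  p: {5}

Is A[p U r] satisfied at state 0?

A[p U r]: least fixpoint, start Z0 = Sat(r) = {1, 7}, add states in Sat(p) with every successor in Z. Already a fixed point.
Sat(A[p U r]) = {1, 7}
0 ∉ Sat(A[p U r]) = {1, 7}, so the formula does not hold at 0.

No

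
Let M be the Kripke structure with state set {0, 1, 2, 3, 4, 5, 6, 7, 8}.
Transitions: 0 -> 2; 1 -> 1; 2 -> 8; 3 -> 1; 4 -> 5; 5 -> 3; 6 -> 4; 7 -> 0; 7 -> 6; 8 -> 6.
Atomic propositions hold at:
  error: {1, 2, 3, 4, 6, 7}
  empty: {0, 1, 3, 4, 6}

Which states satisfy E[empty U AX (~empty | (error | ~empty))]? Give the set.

Sat(~empty) = {2, 5, 7, 8}
Sat(error | ~empty) = {1, 2, 3, 4, 5, 6, 7, 8}
Sat(~empty | (error | ~empty)) = {1, 2, 3, 4, 5, 6, 7, 8}
Sat(AX (~empty | (error | ~empty))) = {s : every successor in {1, 2, 3, 4, 5, 6, 7, 8}} = {0, 1, 2, 3, 4, 5, 6, 8}
E[empty U AX (~empty | (error | ~empty))]: least fixpoint, start Z0 = Sat(AX (~empty | (error | ~empty))) = {0, 1, 2, 3, 4, 5, 6, 8}, add states in Sat(empty) with some successor in Z. Already a fixed point.
Sat(E[empty U AX (~empty | (error | ~empty))]) = {0, 1, 2, 3, 4, 5, 6, 8}

{0, 1, 2, 3, 4, 5, 6, 8}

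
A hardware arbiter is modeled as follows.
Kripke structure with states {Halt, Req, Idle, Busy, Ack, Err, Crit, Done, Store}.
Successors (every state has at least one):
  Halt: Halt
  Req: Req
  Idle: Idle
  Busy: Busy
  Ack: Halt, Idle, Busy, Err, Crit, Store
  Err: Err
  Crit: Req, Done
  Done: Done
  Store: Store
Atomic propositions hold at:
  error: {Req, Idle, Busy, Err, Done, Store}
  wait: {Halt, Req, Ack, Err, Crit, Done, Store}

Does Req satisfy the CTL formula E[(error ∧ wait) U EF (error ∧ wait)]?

Sat(error ∧ wait) = {Req, Err, Done, Store}
EF (error ∧ wait): least fixpoint, start Z0 = {Req, Err, Done, Store}, add states with some successor in Z. Z1 = {Req, Ack, Err, Crit, Done, Store}; fixed.
Sat(EF (error ∧ wait)) = {Req, Ack, Err, Crit, Done, Store}
E[(error ∧ wait) U EF (error ∧ wait)]: least fixpoint, start Z0 = Sat(EF (error ∧ wait)) = {Req, Ack, Err, Crit, Done, Store}, add states in Sat(error ∧ wait) with some successor in Z. Already a fixed point.
Sat(E[(error ∧ wait) U EF (error ∧ wait)]) = {Req, Ack, Err, Crit, Done, Store}
Req ∈ Sat(E[(error ∧ wait) U EF (error ∧ wait)]) = {Req, Ack, Err, Crit, Done, Store}, so the formula holds at Req.

Yes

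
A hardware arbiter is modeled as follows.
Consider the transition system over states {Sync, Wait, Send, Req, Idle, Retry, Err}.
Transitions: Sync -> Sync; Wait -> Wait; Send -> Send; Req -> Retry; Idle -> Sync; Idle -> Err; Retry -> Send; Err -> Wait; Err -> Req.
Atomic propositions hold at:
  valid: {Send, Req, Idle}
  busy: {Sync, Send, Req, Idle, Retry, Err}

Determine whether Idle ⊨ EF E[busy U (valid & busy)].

Sat(valid & busy) = {Send, Req, Idle}
E[busy U (valid & busy)]: least fixpoint, start Z0 = Sat((valid & busy)) = {Send, Req, Idle}, add states in Sat(busy) with some successor in Z. Z1 = {Send, Req, Idle, Retry, Err}; fixed.
Sat(E[busy U (valid & busy)]) = {Send, Req, Idle, Retry, Err}
EF E[busy U (valid & busy)]: least fixpoint, start Z0 = {Send, Req, Idle, Retry, Err}, add states with some successor in Z. Already a fixed point.
Sat(EF E[busy U (valid & busy)]) = {Send, Req, Idle, Retry, Err}
Idle ∈ Sat(EF E[busy U (valid & busy)]) = {Send, Req, Idle, Retry, Err}, so the formula holds at Idle.

Yes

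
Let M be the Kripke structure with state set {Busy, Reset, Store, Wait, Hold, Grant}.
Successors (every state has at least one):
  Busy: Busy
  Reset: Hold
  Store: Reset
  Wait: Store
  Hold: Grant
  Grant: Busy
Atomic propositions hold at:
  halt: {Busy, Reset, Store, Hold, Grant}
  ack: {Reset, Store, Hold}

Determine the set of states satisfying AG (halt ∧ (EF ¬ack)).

Sat(¬ack) = {Busy, Wait, Grant}
EF ¬ack: least fixpoint, start Z0 = {Busy, Wait, Grant}, add states with some successor in Z. Z1 = {Busy, Wait, Hold, Grant}; Z2 = {Busy, Reset, Wait, Hold, Grant}; Z3 = {Busy, Reset, Store, Wait, Hold, Grant}; fixed.
Sat(EF ¬ack) = {Busy, Reset, Store, Wait, Hold, Grant}
Sat(halt ∧ (EF ¬ack)) = {Busy, Reset, Store, Hold, Grant}
AG (halt ∧ (EF ¬ack)): greatest fixpoint, start Z0 = {Busy, Reset, Store, Hold, Grant}, keep only states in Sat with every successor in Z. Already a fixed point.
Sat(AG (halt ∧ (EF ¬ack))) = {Busy, Reset, Store, Hold, Grant}

{Busy, Reset, Store, Hold, Grant}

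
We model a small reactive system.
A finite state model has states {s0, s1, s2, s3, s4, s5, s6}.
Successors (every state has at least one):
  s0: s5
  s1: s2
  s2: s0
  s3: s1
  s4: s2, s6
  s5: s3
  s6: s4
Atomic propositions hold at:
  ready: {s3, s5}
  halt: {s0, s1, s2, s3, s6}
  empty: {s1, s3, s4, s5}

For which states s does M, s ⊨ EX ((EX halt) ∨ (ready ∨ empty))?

{s0, s1, s3, s4, s5, s6}

Sat(EX halt) = {s : some successor in {s0, s1, s2, s3, s6}} = {s1, s2, s3, s4, s5}
Sat(ready ∨ empty) = {s1, s3, s4, s5}
Sat((EX halt) ∨ (ready ∨ empty)) = {s1, s2, s3, s4, s5}
Sat(EX ((EX halt) ∨ (ready ∨ empty))) = {s : some successor in {s1, s2, s3, s4, s5}} = {s0, s1, s3, s4, s5, s6}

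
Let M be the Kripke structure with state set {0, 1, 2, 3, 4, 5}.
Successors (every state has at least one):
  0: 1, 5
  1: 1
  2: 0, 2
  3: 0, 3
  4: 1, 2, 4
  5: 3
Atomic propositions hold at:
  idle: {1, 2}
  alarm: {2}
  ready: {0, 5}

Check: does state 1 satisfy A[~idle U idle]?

Yes

Sat(~idle) = {0, 3, 4, 5}
A[~idle U idle]: least fixpoint, start Z0 = Sat(idle) = {1, 2}, add states in Sat(~idle) with every successor in Z. Already a fixed point.
Sat(A[~idle U idle]) = {1, 2}
1 ∈ Sat(A[~idle U idle]) = {1, 2}, so the formula holds at 1.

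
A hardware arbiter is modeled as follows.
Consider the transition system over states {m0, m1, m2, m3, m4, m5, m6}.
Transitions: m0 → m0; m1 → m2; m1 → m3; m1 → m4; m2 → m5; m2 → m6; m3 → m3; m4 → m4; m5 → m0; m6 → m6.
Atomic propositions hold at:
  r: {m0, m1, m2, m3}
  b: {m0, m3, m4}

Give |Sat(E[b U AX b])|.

4

Sat(AX b) = {s : every successor in {m0, m3, m4}} = {m0, m3, m4, m5}
E[b U AX b]: least fixpoint, start Z0 = Sat(AX b) = {m0, m3, m4, m5}, add states in Sat(b) with some successor in Z. Already a fixed point.
Sat(E[b U AX b]) = {m0, m3, m4, m5}
|Sat(E[b U AX b])| = |{m0, m3, m4, m5}| = 4.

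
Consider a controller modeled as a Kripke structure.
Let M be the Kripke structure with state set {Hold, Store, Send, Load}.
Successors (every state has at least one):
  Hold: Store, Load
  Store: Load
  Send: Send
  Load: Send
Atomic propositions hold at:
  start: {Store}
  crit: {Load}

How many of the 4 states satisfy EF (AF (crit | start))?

Sat(crit | start) = {Store, Load}
AF (crit | start): least fixpoint, start Z0 = {Store, Load}, add states with every successor in Z. Z1 = {Hold, Store, Load}; fixed.
Sat(AF (crit | start)) = {Hold, Store, Load}
EF (AF (crit | start)): least fixpoint, start Z0 = {Hold, Store, Load}, add states with some successor in Z. Already a fixed point.
Sat(EF (AF (crit | start))) = {Hold, Store, Load}
|Sat(EF (AF (crit | start)))| = |{Hold, Store, Load}| = 3.

3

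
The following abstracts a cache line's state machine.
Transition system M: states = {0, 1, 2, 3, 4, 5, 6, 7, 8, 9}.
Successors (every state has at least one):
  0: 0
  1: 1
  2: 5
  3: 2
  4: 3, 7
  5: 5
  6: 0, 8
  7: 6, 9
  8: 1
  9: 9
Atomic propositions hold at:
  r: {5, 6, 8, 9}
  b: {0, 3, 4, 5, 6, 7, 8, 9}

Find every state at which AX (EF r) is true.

{2, 3, 4, 5, 7, 9}

EF r: least fixpoint, start Z0 = {5, 6, 8, 9}, add states with some successor in Z. Z1 = {2, 5, 6, 7, 8, 9}; Z2 = {2, 3, 4, 5, 6, 7, 8, 9}; fixed.
Sat(EF r) = {2, 3, 4, 5, 6, 7, 8, 9}
Sat(AX (EF r)) = {s : every successor in {2, 3, 4, 5, 6, 7, 8, 9}} = {2, 3, 4, 5, 7, 9}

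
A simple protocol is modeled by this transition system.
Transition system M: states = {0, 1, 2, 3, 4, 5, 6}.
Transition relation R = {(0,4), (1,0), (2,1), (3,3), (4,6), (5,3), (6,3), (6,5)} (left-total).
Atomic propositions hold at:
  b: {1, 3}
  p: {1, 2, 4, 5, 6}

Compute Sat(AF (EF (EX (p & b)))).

Sat(p & b) = {1}
Sat(EX (p & b)) = {s : some successor in {1}} = {2}
EF (EX (p & b)): least fixpoint, start Z0 = {2}, add states with some successor in Z. Already a fixed point.
Sat(EF (EX (p & b))) = {2}
AF (EF (EX (p & b))): least fixpoint, start Z0 = {2}, add states with every successor in Z. Already a fixed point.
Sat(AF (EF (EX (p & b)))) = {2}

{2}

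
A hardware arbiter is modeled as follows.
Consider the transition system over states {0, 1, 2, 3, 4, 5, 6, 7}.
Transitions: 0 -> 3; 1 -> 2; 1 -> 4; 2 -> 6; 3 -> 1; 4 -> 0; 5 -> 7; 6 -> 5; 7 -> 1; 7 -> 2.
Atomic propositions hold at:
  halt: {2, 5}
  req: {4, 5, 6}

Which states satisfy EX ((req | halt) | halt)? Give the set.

{1, 2, 6, 7}

Sat(req | halt) = {2, 4, 5, 6}
Sat((req | halt) | halt) = {2, 4, 5, 6}
Sat(EX ((req | halt) | halt)) = {s : some successor in {2, 4, 5, 6}} = {1, 2, 6, 7}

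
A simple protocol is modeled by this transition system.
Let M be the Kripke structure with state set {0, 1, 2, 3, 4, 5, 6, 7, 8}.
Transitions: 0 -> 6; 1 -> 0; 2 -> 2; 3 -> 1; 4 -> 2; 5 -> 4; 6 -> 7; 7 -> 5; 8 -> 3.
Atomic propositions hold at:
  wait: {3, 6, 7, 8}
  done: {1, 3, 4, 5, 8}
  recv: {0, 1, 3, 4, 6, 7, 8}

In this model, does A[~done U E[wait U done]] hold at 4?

Yes

Sat(~done) = {0, 2, 6, 7}
E[wait U done]: least fixpoint, start Z0 = Sat(done) = {1, 3, 4, 5, 8}, add states in Sat(wait) with some successor in Z. Z1 = {1, 3, 4, 5, 7, 8}; Z2 = {1, 3, 4, 5, 6, 7, 8}; fixed.
Sat(E[wait U done]) = {1, 3, 4, 5, 6, 7, 8}
A[~done U E[wait U done]]: least fixpoint, start Z0 = Sat(E[wait U done]) = {1, 3, 4, 5, 6, 7, 8}, add states in Sat(~done) with every successor in Z. Z1 = {0, 1, 3, 4, 5, 6, 7, 8}; fixed.
Sat(A[~done U E[wait U done]]) = {0, 1, 3, 4, 5, 6, 7, 8}
4 ∈ Sat(A[~done U E[wait U done]]) = {0, 1, 3, 4, 5, 6, 7, 8}, so the formula holds at 4.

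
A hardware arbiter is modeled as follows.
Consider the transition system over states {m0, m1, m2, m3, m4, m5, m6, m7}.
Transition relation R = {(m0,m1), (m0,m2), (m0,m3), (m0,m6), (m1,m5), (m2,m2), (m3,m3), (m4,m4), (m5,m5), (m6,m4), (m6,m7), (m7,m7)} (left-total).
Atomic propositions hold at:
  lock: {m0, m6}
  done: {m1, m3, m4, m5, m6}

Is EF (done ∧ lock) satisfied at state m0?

Sat(done ∧ lock) = {m6}
EF (done ∧ lock): least fixpoint, start Z0 = {m6}, add states with some successor in Z. Z1 = {m0, m6}; fixed.
Sat(EF (done ∧ lock)) = {m0, m6}
m0 ∈ Sat(EF (done ∧ lock)) = {m0, m6}, so the formula holds at m0.

Yes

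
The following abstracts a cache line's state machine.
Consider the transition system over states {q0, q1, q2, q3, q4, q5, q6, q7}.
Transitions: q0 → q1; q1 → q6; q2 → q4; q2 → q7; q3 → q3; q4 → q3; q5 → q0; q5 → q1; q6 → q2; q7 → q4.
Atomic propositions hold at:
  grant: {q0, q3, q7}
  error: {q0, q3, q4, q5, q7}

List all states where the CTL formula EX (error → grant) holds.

{q0, q1, q2, q3, q4, q5, q6}

Sat(error → grant) = {q0, q1, q2, q3, q6, q7}
Sat(EX (error → grant)) = {s : some successor in {q0, q1, q2, q3, q6, q7}} = {q0, q1, q2, q3, q4, q5, q6}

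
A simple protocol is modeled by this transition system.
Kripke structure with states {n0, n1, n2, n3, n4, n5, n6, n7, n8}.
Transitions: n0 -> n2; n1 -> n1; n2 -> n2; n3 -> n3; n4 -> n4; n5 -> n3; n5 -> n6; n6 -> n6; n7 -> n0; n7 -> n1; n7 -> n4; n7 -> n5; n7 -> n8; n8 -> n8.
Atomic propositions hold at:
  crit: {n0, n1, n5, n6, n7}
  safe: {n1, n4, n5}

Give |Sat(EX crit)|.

4

Sat(EX crit) = {s : some successor in {n0, n1, n5, n6, n7}} = {n1, n5, n6, n7}
|Sat(EX crit)| = |{n1, n5, n6, n7}| = 4.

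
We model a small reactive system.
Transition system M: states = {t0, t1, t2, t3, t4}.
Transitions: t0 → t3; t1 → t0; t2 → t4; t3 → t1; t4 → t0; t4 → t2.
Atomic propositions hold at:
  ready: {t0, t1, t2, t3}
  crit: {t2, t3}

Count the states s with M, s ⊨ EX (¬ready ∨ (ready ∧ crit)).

Sat(¬ready) = {t4}
Sat(ready ∧ crit) = {t2, t3}
Sat(¬ready ∨ (ready ∧ crit)) = {t2, t3, t4}
Sat(EX (¬ready ∨ (ready ∧ crit))) = {s : some successor in {t2, t3, t4}} = {t0, t2, t4}
|Sat(EX (¬ready ∨ (ready ∧ crit)))| = |{t0, t2, t4}| = 3.

3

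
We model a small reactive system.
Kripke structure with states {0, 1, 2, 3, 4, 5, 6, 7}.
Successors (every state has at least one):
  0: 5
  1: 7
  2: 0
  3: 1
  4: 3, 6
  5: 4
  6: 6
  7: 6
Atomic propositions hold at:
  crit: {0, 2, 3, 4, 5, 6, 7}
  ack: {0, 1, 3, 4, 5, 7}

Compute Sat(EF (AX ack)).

Sat(AX ack) = {s : every successor in {0, 1, 3, 4, 5, 7}} = {0, 1, 2, 3, 5}
EF (AX ack): least fixpoint, start Z0 = {0, 1, 2, 3, 5}, add states with some successor in Z. Z1 = {0, 1, 2, 3, 4, 5}; fixed.
Sat(EF (AX ack)) = {0, 1, 2, 3, 4, 5}

{0, 1, 2, 3, 4, 5}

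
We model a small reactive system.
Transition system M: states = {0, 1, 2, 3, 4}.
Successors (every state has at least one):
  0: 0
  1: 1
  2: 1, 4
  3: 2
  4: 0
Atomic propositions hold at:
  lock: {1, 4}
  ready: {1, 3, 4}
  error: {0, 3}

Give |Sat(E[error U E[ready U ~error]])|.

4

Sat(~error) = {1, 2, 4}
E[ready U ~error]: least fixpoint, start Z0 = Sat(~error) = {1, 2, 4}, add states in Sat(ready) with some successor in Z. Z1 = {1, 2, 3, 4}; fixed.
Sat(E[ready U ~error]) = {1, 2, 3, 4}
E[error U E[ready U ~error]]: least fixpoint, start Z0 = Sat(E[ready U ~error]) = {1, 2, 3, 4}, add states in Sat(error) with some successor in Z. Already a fixed point.
Sat(E[error U E[ready U ~error]]) = {1, 2, 3, 4}
|Sat(E[error U E[ready U ~error]])| = |{1, 2, 3, 4}| = 4.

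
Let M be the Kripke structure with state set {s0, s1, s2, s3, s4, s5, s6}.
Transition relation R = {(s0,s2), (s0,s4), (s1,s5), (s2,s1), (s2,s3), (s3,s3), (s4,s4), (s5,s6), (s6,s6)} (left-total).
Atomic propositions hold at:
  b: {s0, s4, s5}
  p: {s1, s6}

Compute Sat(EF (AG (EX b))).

{s0, s4}

Sat(EX b) = {s : some successor in {s0, s4, s5}} = {s0, s1, s4}
AG (EX b): greatest fixpoint, start Z0 = {s0, s1, s4}, keep only states in Sat with every successor in Z. Z1 = {s4}; fixed.
Sat(AG (EX b)) = {s4}
EF (AG (EX b)): least fixpoint, start Z0 = {s4}, add states with some successor in Z. Z1 = {s0, s4}; fixed.
Sat(EF (AG (EX b))) = {s0, s4}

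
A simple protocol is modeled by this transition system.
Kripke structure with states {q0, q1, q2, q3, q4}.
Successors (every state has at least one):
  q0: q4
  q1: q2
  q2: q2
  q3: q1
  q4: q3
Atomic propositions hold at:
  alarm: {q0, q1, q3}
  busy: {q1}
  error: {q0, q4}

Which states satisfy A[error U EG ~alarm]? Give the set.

Sat(~alarm) = {q2, q4}
EG ~alarm: greatest fixpoint, start Z0 = {q2, q4}, keep only states in Sat with some successor in Z. Z1 = {q2}; fixed.
Sat(EG ~alarm) = {q2}
A[error U EG ~alarm]: least fixpoint, start Z0 = Sat(EG ~alarm) = {q2}, add states in Sat(error) with every successor in Z. Already a fixed point.
Sat(A[error U EG ~alarm]) = {q2}

{q2}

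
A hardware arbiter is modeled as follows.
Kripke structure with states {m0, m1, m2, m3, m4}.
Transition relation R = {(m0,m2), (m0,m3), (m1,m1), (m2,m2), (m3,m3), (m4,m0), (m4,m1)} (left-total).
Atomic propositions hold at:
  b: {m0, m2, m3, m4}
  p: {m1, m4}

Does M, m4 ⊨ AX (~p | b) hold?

No

Sat(~p) = {m0, m2, m3}
Sat(~p | b) = {m0, m2, m3, m4}
Sat(AX (~p | b)) = {s : every successor in {m0, m2, m3, m4}} = {m0, m2, m3}
m4 ∉ Sat(AX (~p | b)) = {m0, m2, m3}, so the formula does not hold at m4.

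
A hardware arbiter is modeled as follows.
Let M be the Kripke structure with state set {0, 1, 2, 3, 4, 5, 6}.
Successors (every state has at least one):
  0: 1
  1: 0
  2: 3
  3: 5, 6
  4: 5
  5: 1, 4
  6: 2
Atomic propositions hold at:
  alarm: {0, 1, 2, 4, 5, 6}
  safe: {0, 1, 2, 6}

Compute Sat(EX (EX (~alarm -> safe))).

{0, 1, 2, 3, 4, 5}

Sat(~alarm) = {3}
Sat(~alarm -> safe) = {0, 1, 2, 4, 5, 6}
Sat(EX (~alarm -> safe)) = {s : some successor in {0, 1, 2, 4, 5, 6}} = {0, 1, 3, 4, 5, 6}
Sat(EX (EX (~alarm -> safe))) = {s : some successor in {0, 1, 3, 4, 5, 6}} = {0, 1, 2, 3, 4, 5}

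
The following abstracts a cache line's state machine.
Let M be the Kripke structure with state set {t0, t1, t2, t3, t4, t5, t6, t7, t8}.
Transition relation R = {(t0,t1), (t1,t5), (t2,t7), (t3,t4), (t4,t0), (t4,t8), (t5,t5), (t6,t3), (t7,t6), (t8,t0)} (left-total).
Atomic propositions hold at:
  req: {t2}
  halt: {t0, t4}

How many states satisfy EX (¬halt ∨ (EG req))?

Sat(¬halt) = {t1, t2, t3, t5, t6, t7, t8}
EG req: greatest fixpoint, start Z0 = {t2}, keep only states in Sat with some successor in Z. Z1 = ∅; fixed.
Sat(EG req) = ∅
Sat(¬halt ∨ (EG req)) = {t1, t2, t3, t5, t6, t7, t8}
Sat(EX (¬halt ∨ (EG req))) = {s : some successor in {t1, t2, t3, t5, t6, t7, t8}} = {t0, t1, t2, t4, t5, t6, t7}
|Sat(EX (¬halt ∨ (EG req)))| = |{t0, t1, t2, t4, t5, t6, t7}| = 7.

7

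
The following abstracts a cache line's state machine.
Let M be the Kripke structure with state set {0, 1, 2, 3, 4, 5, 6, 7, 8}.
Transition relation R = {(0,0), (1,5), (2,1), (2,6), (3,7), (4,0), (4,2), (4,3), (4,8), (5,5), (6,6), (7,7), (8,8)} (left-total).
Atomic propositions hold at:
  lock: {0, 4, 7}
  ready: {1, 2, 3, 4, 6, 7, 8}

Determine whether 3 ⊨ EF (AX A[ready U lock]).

Yes

A[ready U lock]: least fixpoint, start Z0 = Sat(lock) = {0, 4, 7}, add states in Sat(ready) with every successor in Z. Z1 = {0, 3, 4, 7}; fixed.
Sat(A[ready U lock]) = {0, 3, 4, 7}
Sat(AX A[ready U lock]) = {s : every successor in {0, 3, 4, 7}} = {0, 3, 7}
EF (AX A[ready U lock]): least fixpoint, start Z0 = {0, 3, 7}, add states with some successor in Z. Z1 = {0, 3, 4, 7}; fixed.
Sat(EF (AX A[ready U lock])) = {0, 3, 4, 7}
3 ∈ Sat(EF (AX A[ready U lock])) = {0, 3, 4, 7}, so the formula holds at 3.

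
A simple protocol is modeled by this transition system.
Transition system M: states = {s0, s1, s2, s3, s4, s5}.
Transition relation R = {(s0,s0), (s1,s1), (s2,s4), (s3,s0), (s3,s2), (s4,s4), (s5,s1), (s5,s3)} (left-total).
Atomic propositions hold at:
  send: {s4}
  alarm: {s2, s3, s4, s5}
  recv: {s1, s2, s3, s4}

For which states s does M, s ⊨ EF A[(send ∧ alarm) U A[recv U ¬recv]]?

{s0, s3, s5}

Sat(send ∧ alarm) = {s4}
Sat(¬recv) = {s0, s5}
A[recv U ¬recv]: least fixpoint, start Z0 = Sat(¬recv) = {s0, s5}, add states in Sat(recv) with every successor in Z. Already a fixed point.
Sat(A[recv U ¬recv]) = {s0, s5}
A[(send ∧ alarm) U A[recv U ¬recv]]: least fixpoint, start Z0 = Sat(A[recv U ¬recv]) = {s0, s5}, add states in Sat(send ∧ alarm) with every successor in Z. Already a fixed point.
Sat(A[(send ∧ alarm) U A[recv U ¬recv]]) = {s0, s5}
EF A[(send ∧ alarm) U A[recv U ¬recv]]: least fixpoint, start Z0 = {s0, s5}, add states with some successor in Z. Z1 = {s0, s3, s5}; fixed.
Sat(EF A[(send ∧ alarm) U A[recv U ¬recv]]) = {s0, s3, s5}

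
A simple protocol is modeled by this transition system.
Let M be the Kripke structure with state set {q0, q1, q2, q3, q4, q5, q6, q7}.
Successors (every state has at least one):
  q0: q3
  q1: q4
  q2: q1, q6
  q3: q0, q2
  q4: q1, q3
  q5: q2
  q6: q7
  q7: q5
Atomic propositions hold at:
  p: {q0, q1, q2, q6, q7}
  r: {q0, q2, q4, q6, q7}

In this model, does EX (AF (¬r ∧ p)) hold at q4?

Yes

Sat(¬r) = {q1, q3, q5}
Sat(¬r ∧ p) = {q1}
AF (¬r ∧ p): least fixpoint, start Z0 = {q1}, add states with every successor in Z. Already a fixed point.
Sat(AF (¬r ∧ p)) = {q1}
Sat(EX (AF (¬r ∧ p))) = {s : some successor in {q1}} = {q2, q4}
q4 ∈ Sat(EX (AF (¬r ∧ p))) = {q2, q4}, so the formula holds at q4.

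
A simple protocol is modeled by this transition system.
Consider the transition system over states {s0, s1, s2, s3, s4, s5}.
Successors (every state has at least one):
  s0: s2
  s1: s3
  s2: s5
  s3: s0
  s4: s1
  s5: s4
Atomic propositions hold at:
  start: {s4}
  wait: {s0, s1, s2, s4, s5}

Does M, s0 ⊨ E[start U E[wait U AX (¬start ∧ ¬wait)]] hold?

Sat(¬start) = {s0, s1, s2, s3, s5}
Sat(¬wait) = {s3}
Sat(¬start ∧ ¬wait) = {s3}
Sat(AX (¬start ∧ ¬wait)) = {s : every successor in {s3}} = {s1}
E[wait U AX (¬start ∧ ¬wait)]: least fixpoint, start Z0 = Sat(AX (¬start ∧ ¬wait)) = {s1}, add states in Sat(wait) with some successor in Z. Z1 = {s1, s4}; Z2 = {s1, s4, s5}; Z3 = {s1, s2, s4, s5}; Z4 = {s0, s1, s2, s4, s5}; fixed.
Sat(E[wait U AX (¬start ∧ ¬wait)]) = {s0, s1, s2, s4, s5}
E[start U E[wait U AX (¬start ∧ ¬wait)]]: least fixpoint, start Z0 = Sat(E[wait U AX (¬start ∧ ¬wait)]) = {s0, s1, s2, s4, s5}, add states in Sat(start) with some successor in Z. Already a fixed point.
Sat(E[start U E[wait U AX (¬start ∧ ¬wait)]]) = {s0, s1, s2, s4, s5}
s0 ∈ Sat(E[start U E[wait U AX (¬start ∧ ¬wait)]]) = {s0, s1, s2, s4, s5}, so the formula holds at s0.

Yes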